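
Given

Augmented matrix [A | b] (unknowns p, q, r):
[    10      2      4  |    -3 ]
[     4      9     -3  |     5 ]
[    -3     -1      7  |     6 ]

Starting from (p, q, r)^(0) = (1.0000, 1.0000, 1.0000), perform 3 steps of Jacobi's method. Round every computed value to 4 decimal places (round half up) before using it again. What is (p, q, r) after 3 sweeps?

Iteration 1:
  p = (-3 - (2)·1.0000 - (4)·1.0000) / (10) = -0.9000
  q = (5 - (4)·1.0000 - (-3)·1.0000) / (9) = 0.4444
  r = (6 - (-3)·1.0000 - (-1)·1.0000) / (7) = 1.4286
Iteration 2:
  p = (-3 - (2)·0.4444 - (4)·1.4286) / (10) = -0.9603
  q = (5 - (4)·-0.9000 - (-3)·1.4286) / (9) = 1.4318
  r = (6 - (-3)·-0.9000 - (-1)·0.4444) / (7) = 0.5349
Iteration 3:
  p = (-3 - (2)·1.4318 - (4)·0.5349) / (10) = -0.8003
  q = (5 - (4)·-0.9603 - (-3)·0.5349) / (9) = 1.1607
  r = (6 - (-3)·-0.9603 - (-1)·1.4318) / (7) = 0.6501

(-0.8003, 1.1607, 0.6501)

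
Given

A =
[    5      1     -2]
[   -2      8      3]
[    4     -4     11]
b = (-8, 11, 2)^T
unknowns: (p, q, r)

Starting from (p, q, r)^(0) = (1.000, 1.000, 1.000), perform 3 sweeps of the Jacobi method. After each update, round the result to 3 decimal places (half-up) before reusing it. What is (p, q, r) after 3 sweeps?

Iteration 1:
  p = (-8 - (1)·1.000 - (-2)·1.000) / (5) = -1.400
  q = (11 - (-2)·1.000 - (3)·1.000) / (8) = 1.250
  r = (2 - (4)·1.000 - (-4)·1.000) / (11) = 0.182
Iteration 2:
  p = (-8 - (1)·1.250 - (-2)·0.182) / (5) = -1.777
  q = (11 - (-2)·-1.400 - (3)·0.182) / (8) = 0.957
  r = (2 - (4)·-1.400 - (-4)·1.250) / (11) = 1.145
Iteration 3:
  p = (-8 - (1)·0.957 - (-2)·1.145) / (5) = -1.333
  q = (11 - (-2)·-1.777 - (3)·1.145) / (8) = 0.501
  r = (2 - (4)·-1.777 - (-4)·0.957) / (11) = 1.176

(-1.333, 0.501, 1.176)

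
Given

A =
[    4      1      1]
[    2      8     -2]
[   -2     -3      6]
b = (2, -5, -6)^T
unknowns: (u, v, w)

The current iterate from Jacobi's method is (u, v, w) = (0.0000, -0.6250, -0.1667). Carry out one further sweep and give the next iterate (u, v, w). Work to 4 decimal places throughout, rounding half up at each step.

(0.6979, -0.6667, -1.3125)

One sweep:
  u = (2 - (1)·-0.6250 - (1)·-0.1667) / (4) = 0.6979
  v = (-5 - (2)·0.0000 - (-2)·-0.1667) / (8) = -0.6667
  w = (-6 - (-2)·0.0000 - (-3)·-0.6250) / (6) = -1.3125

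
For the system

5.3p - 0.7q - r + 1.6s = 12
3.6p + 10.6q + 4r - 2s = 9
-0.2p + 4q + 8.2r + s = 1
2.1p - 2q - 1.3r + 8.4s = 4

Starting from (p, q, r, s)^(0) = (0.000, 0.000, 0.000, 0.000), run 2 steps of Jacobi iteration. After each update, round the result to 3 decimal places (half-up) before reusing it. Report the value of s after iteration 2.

Iteration 1:
  p = (12 - (-0.7)·0.000 - (-1)·0.000 - (1.6)·0.000) / (5.3) = 2.264
  q = (9 - (3.6)·0.000 - (4)·0.000 - (-2)·0.000) / (10.6) = 0.849
  r = (1 - (-0.2)·0.000 - (4)·0.000 - (1)·0.000) / (8.2) = 0.122
  s = (4 - (2.1)·0.000 - (-2)·0.000 - (-1.3)·0.000) / (8.4) = 0.476
Iteration 2:
  p = (12 - (-0.7)·0.849 - (-1)·0.122 - (1.6)·0.476) / (5.3) = 2.256
  q = (9 - (3.6)·2.264 - (4)·0.122 - (-2)·0.476) / (10.6) = 0.124
  r = (1 - (-0.2)·2.264 - (4)·0.849 - (1)·0.476) / (8.2) = -0.295
  s = (4 - (2.1)·2.264 - (-2)·0.849 - (-1.3)·0.122) / (8.4) = 0.131

0.131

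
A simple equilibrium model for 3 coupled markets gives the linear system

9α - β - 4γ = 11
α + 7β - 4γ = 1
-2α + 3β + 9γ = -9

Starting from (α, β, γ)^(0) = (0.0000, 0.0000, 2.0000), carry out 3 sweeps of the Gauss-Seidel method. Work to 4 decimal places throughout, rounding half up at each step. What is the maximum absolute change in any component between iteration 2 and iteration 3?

0.1407

Iteration 1:
  α = (11 - (-1)·0.0000 - (-4)·2.0000) / (9) = 2.1111
  β = (1 - (1)·2.1111 - (-4)·2.0000) / (7) = 0.9841
  γ = (-9 - (-2)·2.1111 - (3)·0.9841) / (9) = -0.8589
Iteration 2:
  α = (11 - (-1)·0.9841 - (-4)·-0.8589) / (9) = 0.9498
  β = (1 - (1)·0.9498 - (-4)·-0.8589) / (7) = -0.4836
  γ = (-9 - (-2)·0.9498 - (3)·-0.4836) / (9) = -0.6277
Iteration 3:
  α = (11 - (-1)·-0.4836 - (-4)·-0.6277) / (9) = 0.8895
  β = (1 - (1)·0.8895 - (-4)·-0.6277) / (7) = -0.3429
  γ = (-9 - (-2)·0.8895 - (3)·-0.3429) / (9) = -0.6880
Change: (-0.0603, 0.1407, -0.0603) → max |·| = 0.1407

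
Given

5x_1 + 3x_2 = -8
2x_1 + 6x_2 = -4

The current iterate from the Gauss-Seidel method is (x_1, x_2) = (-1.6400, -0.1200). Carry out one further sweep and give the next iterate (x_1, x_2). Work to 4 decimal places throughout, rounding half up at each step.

One sweep:
  x_1 = (-8 - (3)·-0.1200) / (5) = -1.5280
  x_2 = (-4 - (2)·-1.5280) / (6) = -0.1573

(-1.5280, -0.1573)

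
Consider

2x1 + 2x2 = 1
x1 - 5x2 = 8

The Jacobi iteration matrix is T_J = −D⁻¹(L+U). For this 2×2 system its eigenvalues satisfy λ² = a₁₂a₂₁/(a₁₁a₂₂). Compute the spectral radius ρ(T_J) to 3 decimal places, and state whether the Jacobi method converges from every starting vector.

a₁₂a₂₁/(a₁₁a₂₂) = (2)·(1) / ((2)·(-5)) = -0.200000
ρ = √|-0.200000| = √0.200000 = 0.447
ρ < 1, so Jacobi converges

0.447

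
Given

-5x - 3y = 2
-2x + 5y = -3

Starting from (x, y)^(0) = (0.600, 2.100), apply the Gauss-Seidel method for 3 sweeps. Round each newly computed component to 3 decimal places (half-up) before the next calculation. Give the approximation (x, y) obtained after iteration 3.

Iteration 1:
  x = (2 - (-3)·2.100) / (-5) = -1.660
  y = (-3 - (-2)·-1.660) / (5) = -1.264
Iteration 2:
  x = (2 - (-3)·-1.264) / (-5) = 0.358
  y = (-3 - (-2)·0.358) / (5) = -0.457
Iteration 3:
  x = (2 - (-3)·-0.457) / (-5) = -0.126
  y = (-3 - (-2)·-0.126) / (5) = -0.650

(-0.126, -0.650)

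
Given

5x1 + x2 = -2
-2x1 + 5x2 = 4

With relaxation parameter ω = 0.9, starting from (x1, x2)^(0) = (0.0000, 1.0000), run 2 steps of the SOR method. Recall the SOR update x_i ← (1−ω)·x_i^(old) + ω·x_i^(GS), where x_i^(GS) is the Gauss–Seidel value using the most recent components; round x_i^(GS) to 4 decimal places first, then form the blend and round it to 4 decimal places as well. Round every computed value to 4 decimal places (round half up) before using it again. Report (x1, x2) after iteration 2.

Iteration 1:
  x1: GS value = (-2 - (1)·1.0000) / (5) = -0.6000;  x1 ← (1−ω)·0.0000 + ω·-0.6000 = -0.5400
  x2: GS value = (4 - (-2)·-0.5400) / (5) = 0.5840;  x2 ← (1−ω)·1.0000 + ω·0.5840 = 0.6256
Iteration 2:
  x1: GS value = (-2 - (1)·0.6256) / (5) = -0.5251;  x1 ← (1−ω)·-0.5400 + ω·-0.5251 = -0.5266
  x2: GS value = (4 - (-2)·-0.5266) / (5) = 0.5894;  x2 ← (1−ω)·0.6256 + ω·0.5894 = 0.5930

(-0.5266, 0.5930)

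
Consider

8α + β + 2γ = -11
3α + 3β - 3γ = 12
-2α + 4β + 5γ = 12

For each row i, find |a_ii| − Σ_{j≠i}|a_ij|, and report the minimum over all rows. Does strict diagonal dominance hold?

row 1: |8| − (1+2) = 5
row 2: |3| − (3+3) = -3
row 3: |5| − (2+4) = -1
minimum over rows = -3 → not strictly diagonally dominant

-3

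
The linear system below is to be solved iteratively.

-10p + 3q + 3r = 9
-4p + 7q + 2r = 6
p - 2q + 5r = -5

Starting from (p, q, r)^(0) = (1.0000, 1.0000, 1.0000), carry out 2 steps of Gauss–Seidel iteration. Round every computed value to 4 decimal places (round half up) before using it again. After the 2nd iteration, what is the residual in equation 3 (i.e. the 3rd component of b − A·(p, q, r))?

0.0002

Iteration 1:
  p = (9 - (3)·1.0000 - (3)·1.0000) / (-10) = -0.3000
  q = (6 - (-4)·-0.3000 - (2)·1.0000) / (7) = 0.4000
  r = (-5 - (1)·-0.3000 - (-2)·0.4000) / (5) = -0.7800
Iteration 2:
  p = (9 - (3)·0.4000 - (3)·-0.7800) / (-10) = -1.0140
  q = (6 - (-4)·-1.0140 - (2)·-0.7800) / (7) = 0.5006
  r = (-5 - (1)·-1.0140 - (-2)·0.5006) / (5) = -0.5970
Residual b − A·x = (-0.8508, -0.3662, 0.0002)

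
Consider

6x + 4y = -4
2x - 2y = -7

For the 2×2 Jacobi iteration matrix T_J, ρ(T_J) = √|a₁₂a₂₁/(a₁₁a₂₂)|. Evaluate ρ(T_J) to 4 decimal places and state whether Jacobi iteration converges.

a₁₂a₂₁/(a₁₁a₂₂) = (4)·(2) / ((6)·(-2)) = -0.666667
ρ = √|-0.666667| = √0.666667 = 0.8165
ρ < 1, so Jacobi converges

0.8165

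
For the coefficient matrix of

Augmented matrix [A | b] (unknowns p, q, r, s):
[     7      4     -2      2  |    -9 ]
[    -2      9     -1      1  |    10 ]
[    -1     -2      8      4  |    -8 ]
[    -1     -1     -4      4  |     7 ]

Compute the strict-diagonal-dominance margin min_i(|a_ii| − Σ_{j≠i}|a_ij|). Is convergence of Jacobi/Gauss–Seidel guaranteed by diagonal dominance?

row 1: |7| − (4+2+2) = -1
row 2: |9| − (2+1+1) = 5
row 3: |8| − (1+2+4) = 1
row 4: |4| − (1+1+4) = -2
minimum over rows = -2 → not strictly diagonally dominant

-2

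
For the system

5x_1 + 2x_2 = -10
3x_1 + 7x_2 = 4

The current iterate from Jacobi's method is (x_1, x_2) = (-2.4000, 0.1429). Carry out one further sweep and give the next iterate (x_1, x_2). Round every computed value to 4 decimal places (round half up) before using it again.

(-2.0572, 1.6000)

One sweep:
  x_1 = (-10 - (2)·0.1429) / (5) = -2.0572
  x_2 = (4 - (3)·-2.4000) / (7) = 1.6000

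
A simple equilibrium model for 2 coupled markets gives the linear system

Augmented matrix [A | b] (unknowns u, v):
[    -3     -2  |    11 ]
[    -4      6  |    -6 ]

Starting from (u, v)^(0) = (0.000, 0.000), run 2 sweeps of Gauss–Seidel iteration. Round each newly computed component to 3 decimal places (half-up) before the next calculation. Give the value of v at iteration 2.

-1.913

Iteration 1:
  u = (11 - (-2)·0.000) / (-3) = -3.667
  v = (-6 - (-4)·-3.667) / (6) = -3.445
Iteration 2:
  u = (11 - (-2)·-3.445) / (-3) = -1.370
  v = (-6 - (-4)·-1.370) / (6) = -1.913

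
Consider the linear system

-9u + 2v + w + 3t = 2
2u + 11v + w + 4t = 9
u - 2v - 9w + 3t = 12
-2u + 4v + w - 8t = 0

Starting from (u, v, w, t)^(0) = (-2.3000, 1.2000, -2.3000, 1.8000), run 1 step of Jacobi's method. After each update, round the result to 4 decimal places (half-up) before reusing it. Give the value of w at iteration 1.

-1.2556

Iteration 1:
  u = (2 - (2)·1.2000 - (1)·-2.3000 - (3)·1.8000) / (-9) = 0.3889
  v = (9 - (2)·-2.3000 - (1)·-2.3000 - (4)·1.8000) / (11) = 0.7909
  w = (12 - (1)·-2.3000 - (-2)·1.2000 - (3)·1.8000) / (-9) = -1.2556
  t = (0 - (-2)·-2.3000 - (4)·1.2000 - (1)·-2.3000) / (-8) = 0.8875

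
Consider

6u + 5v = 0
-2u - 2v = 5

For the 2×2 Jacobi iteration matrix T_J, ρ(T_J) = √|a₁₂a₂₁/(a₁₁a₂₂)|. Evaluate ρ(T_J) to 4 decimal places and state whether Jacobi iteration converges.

0.9129

a₁₂a₂₁/(a₁₁a₂₂) = (5)·(-2) / ((6)·(-2)) = 0.833333
ρ = √|0.833333| = √0.833333 = 0.9129
ρ < 1, so Jacobi converges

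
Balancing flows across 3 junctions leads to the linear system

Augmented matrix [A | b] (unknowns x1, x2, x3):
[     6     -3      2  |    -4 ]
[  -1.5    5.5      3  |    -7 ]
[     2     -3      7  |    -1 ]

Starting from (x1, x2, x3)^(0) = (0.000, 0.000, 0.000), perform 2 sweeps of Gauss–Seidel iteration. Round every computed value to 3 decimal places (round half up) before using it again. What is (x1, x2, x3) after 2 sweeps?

Iteration 1:
  x1 = (-4 - (-3)·0.000 - (2)·0.000) / (6) = -0.667
  x2 = (-7 - (-1.5)·-0.667 - (3)·0.000) / (5.5) = -1.455
  x3 = (-1 - (2)·-0.667 - (-3)·-1.455) / (7) = -0.576
Iteration 2:
  x1 = (-4 - (-3)·-1.455 - (2)·-0.576) / (6) = -1.202
  x2 = (-7 - (-1.5)·-1.202 - (3)·-0.576) / (5.5) = -1.286
  x3 = (-1 - (2)·-1.202 - (-3)·-1.286) / (7) = -0.351

(-1.202, -1.286, -0.351)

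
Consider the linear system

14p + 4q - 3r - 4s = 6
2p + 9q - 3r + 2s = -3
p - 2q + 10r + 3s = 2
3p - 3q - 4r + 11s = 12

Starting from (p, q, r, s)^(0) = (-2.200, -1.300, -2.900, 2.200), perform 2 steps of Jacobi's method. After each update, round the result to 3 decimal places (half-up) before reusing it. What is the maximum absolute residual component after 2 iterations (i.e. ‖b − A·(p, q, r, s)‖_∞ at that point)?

2.881

Iteration 1:
  p = (6 - (4)·-1.300 - (-3)·-2.900 - (-4)·2.200) / (14) = 0.807
  q = (-3 - (2)·-2.200 - (-3)·-2.900 - (2)·2.200) / (9) = -1.300
  r = (2 - (1)·-2.200 - (-2)·-1.300 - (3)·2.200) / (10) = -0.500
  s = (12 - (3)·-2.200 - (-3)·-1.300 - (-4)·-2.900) / (11) = 0.282
Iteration 2:
  p = (6 - (4)·-1.300 - (-3)·-0.500 - (-4)·0.282) / (14) = 0.773
  q = (-3 - (2)·0.807 - (-3)·-0.500 - (2)·0.282) / (9) = -0.742
  r = (2 - (1)·0.807 - (-2)·-1.300 - (3)·0.282) / (10) = -0.225
  s = (12 - (3)·0.807 - (-3)·-1.300 - (-4)·-0.500) / (11) = 0.334
Residual b − A·x = (-1.193, 0.789, 0.991, 2.881); ∞-norm = 2.881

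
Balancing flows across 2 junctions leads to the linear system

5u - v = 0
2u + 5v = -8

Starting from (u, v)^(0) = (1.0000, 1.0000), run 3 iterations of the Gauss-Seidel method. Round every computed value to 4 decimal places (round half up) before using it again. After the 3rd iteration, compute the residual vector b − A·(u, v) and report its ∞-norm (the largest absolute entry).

Iteration 1:
  u = (0 - (-1)·1.0000) / (5) = 0.2000
  v = (-8 - (2)·0.2000) / (5) = -1.6800
Iteration 2:
  u = (0 - (-1)·-1.6800) / (5) = -0.3360
  v = (-8 - (2)·-0.3360) / (5) = -1.4656
Iteration 3:
  u = (0 - (-1)·-1.4656) / (5) = -0.2931
  v = (-8 - (2)·-0.2931) / (5) = -1.4828
Residual b − A·x = (-0.0173, 0.0002); ∞-norm = 0.0173

0.0173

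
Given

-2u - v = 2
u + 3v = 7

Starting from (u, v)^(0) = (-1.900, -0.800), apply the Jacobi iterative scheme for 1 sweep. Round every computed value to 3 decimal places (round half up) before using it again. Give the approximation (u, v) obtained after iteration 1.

(-0.600, 2.967)

Iteration 1:
  u = (2 - (-1)·-0.800) / (-2) = -0.600
  v = (7 - (1)·-1.900) / (3) = 2.967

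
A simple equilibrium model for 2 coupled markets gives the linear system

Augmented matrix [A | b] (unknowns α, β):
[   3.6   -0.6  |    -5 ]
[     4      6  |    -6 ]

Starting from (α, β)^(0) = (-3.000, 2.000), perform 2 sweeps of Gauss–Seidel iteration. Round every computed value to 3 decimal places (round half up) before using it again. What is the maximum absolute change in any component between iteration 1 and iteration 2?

0.382

Iteration 1:
  α = (-5 - (-0.6)·2.000) / (3.6) = -1.056
  β = (-6 - (4)·-1.056) / (6) = -0.296
Iteration 2:
  α = (-5 - (-0.6)·-0.296) / (3.6) = -1.438
  β = (-6 - (4)·-1.438) / (6) = -0.041
Change: (-0.382, 0.255) → max |·| = 0.382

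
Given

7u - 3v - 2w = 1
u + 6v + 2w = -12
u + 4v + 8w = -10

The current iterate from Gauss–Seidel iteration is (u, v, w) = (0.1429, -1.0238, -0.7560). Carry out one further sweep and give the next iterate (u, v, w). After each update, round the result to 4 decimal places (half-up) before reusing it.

(-0.5119, -1.6627, -0.3547)

One sweep:
  u = (1 - (-3)·-1.0238 - (-2)·-0.7560) / (7) = -0.5119
  v = (-12 - (1)·-0.5119 - (2)·-0.7560) / (6) = -1.6627
  w = (-10 - (1)·-0.5119 - (4)·-1.6627) / (8) = -0.3547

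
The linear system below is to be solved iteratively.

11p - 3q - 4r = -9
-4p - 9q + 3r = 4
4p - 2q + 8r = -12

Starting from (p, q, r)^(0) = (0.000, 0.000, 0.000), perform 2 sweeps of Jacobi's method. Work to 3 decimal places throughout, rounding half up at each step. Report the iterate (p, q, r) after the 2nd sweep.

Iteration 1:
  p = (-9 - (-3)·0.000 - (-4)·0.000) / (11) = -0.818
  q = (4 - (-4)·0.000 - (3)·0.000) / (-9) = -0.444
  r = (-12 - (4)·0.000 - (-2)·0.000) / (8) = -1.500
Iteration 2:
  p = (-9 - (-3)·-0.444 - (-4)·-1.500) / (11) = -1.485
  q = (4 - (-4)·-0.818 - (3)·-1.500) / (-9) = -0.581
  r = (-12 - (4)·-0.818 - (-2)·-0.444) / (8) = -1.202

(-1.485, -0.581, -1.202)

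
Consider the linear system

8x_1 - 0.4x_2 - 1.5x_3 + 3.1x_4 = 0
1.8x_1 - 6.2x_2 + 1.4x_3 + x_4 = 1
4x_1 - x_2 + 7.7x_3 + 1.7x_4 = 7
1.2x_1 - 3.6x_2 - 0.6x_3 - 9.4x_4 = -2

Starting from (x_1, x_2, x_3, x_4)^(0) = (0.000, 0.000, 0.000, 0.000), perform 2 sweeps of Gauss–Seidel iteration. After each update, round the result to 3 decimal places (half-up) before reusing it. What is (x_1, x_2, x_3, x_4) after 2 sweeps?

Iteration 1:
  x_1 = (0 - (-0.4)·0.000 - (-1.5)·0.000 - (3.1)·0.000) / (8) = 0.000
  x_2 = (1 - (1.8)·0.000 - (1.4)·0.000 - (1)·0.000) / (-6.2) = -0.161
  x_3 = (7 - (4)·0.000 - (-1)·-0.161 - (1.7)·0.000) / (7.7) = 0.888
  x_4 = (-2 - (1.2)·0.000 - (-3.6)·-0.161 - (-0.6)·0.888) / (-9.4) = 0.218
Iteration 2:
  x_1 = (0 - (-0.4)·-0.161 - (-1.5)·0.888 - (3.1)·0.218) / (8) = 0.074
  x_2 = (1 - (1.8)·0.074 - (1.4)·0.888 - (1)·0.218) / (-6.2) = 0.096
  x_3 = (7 - (4)·0.074 - (-1)·0.096 - (1.7)·0.218) / (7.7) = 0.835
  x_4 = (-2 - (1.2)·0.074 - (-3.6)·0.096 - (-0.6)·0.835) / (-9.4) = 0.132

(0.074, 0.096, 0.835, 0.132)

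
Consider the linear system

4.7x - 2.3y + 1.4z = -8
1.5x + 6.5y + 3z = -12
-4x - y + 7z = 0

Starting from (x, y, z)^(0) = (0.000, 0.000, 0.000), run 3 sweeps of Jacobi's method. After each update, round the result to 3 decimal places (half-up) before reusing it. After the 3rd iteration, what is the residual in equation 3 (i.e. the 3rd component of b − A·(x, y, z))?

3.017

Iteration 1:
  x = (-8 - (-2.3)·0.000 - (1.4)·0.000) / (4.7) = -1.702
  y = (-12 - (1.5)·0.000 - (3)·0.000) / (6.5) = -1.846
  z = (0 - (-4)·0.000 - (-1)·0.000) / (7) = 0.000
Iteration 2:
  x = (-8 - (-2.3)·-1.846 - (1.4)·0.000) / (4.7) = -2.605
  y = (-12 - (1.5)·-1.702 - (3)·0.000) / (6.5) = -1.453
  z = (0 - (-4)·-1.702 - (-1)·-1.846) / (7) = -1.236
Iteration 3:
  x = (-8 - (-2.3)·-1.453 - (1.4)·-1.236) / (4.7) = -2.045
  y = (-12 - (1.5)·-2.605 - (3)·-1.236) / (6.5) = -0.675
  z = (0 - (-4)·-2.605 - (-1)·-1.453) / (7) = -1.696
Residual b − A·x = (2.433, 0.543, 3.017)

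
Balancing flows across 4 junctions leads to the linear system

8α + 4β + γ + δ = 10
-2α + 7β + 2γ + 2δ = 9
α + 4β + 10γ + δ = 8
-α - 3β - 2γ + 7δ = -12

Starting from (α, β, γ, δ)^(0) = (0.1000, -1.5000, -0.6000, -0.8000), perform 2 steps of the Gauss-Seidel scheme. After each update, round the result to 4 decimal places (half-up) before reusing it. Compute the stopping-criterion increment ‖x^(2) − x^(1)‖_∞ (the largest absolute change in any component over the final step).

1.9849

Iteration 1:
  α = (10 - (4)·-1.5000 - (1)·-0.6000 - (1)·-0.8000) / (8) = 2.1750
  β = (9 - (-2)·2.1750 - (2)·-0.6000 - (2)·-0.8000) / (7) = 2.3071
  γ = (8 - (1)·2.1750 - (4)·2.3071 - (1)·-0.8000) / (10) = -0.2603
  δ = (-12 - (-1)·2.1750 - (-3)·2.3071 - (-2)·-0.2603) / (7) = -0.4892
Iteration 2:
  α = (10 - (4)·2.3071 - (1)·-0.2603 - (1)·-0.4892) / (8) = 0.1901
  β = (9 - (-2)·0.1901 - (2)·-0.2603 - (2)·-0.4892) / (7) = 1.5542
  γ = (8 - (1)·0.1901 - (4)·1.5542 - (1)·-0.4892) / (10) = 0.2082
  δ = (-12 - (-1)·0.1901 - (-3)·1.5542 - (-2)·0.2082) / (7) = -0.9616
Change: (-1.9849, -0.7529, 0.4685, -0.4724) → max |·| = 1.9849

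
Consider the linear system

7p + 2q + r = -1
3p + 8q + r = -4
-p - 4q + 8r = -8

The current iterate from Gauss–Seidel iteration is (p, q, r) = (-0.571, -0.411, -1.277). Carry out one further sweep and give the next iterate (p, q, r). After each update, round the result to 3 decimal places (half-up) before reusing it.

One sweep:
  p = (-1 - (2)·-0.411 - (1)·-1.277) / (7) = 0.157
  q = (-4 - (3)·0.157 - (1)·-1.277) / (8) = -0.399
  r = (-8 - (-1)·0.157 - (-4)·-0.399) / (8) = -1.180

(0.157, -0.399, -1.180)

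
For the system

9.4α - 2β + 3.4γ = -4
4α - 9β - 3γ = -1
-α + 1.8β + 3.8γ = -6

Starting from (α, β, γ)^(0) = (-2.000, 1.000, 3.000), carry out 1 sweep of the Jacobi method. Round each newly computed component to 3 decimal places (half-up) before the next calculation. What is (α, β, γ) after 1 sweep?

(-1.298, -1.778, -2.579)

Iteration 1:
  α = (-4 - (-2)·1.000 - (3.4)·3.000) / (9.4) = -1.298
  β = (-1 - (4)·-2.000 - (-3)·3.000) / (-9) = -1.778
  γ = (-6 - (-1)·-2.000 - (1.8)·1.000) / (3.8) = -2.579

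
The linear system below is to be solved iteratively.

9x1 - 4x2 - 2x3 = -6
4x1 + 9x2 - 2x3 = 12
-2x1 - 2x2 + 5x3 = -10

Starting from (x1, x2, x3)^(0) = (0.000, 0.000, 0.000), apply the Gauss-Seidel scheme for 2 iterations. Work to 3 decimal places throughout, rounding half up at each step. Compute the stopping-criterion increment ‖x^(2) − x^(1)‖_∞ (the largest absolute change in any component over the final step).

Iteration 1:
  x1 = (-6 - (-4)·0.000 - (-2)·0.000) / (9) = -0.667
  x2 = (12 - (4)·-0.667 - (-2)·0.000) / (9) = 1.630
  x3 = (-10 - (-2)·-0.667 - (-2)·1.630) / (5) = -1.615
Iteration 2:
  x1 = (-6 - (-4)·1.630 - (-2)·-1.615) / (9) = -0.301
  x2 = (12 - (4)·-0.301 - (-2)·-1.615) / (9) = 1.108
  x3 = (-10 - (-2)·-0.301 - (-2)·1.108) / (5) = -1.677
Change: (0.366, -0.522, -0.062) → max |·| = 0.522

0.522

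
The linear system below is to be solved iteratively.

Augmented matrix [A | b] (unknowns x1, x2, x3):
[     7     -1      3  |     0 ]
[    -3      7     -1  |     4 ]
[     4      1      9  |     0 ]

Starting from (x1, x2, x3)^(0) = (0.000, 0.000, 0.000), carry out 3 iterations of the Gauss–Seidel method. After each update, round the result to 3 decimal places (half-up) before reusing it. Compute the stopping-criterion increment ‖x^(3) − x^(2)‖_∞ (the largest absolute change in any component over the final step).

0.028

Iteration 1:
  x1 = (0 - (-1)·0.000 - (3)·0.000) / (7) = 0.000
  x2 = (4 - (-3)·0.000 - (-1)·0.000) / (7) = 0.571
  x3 = (0 - (4)·0.000 - (1)·0.571) / (9) = -0.063
Iteration 2:
  x1 = (0 - (-1)·0.571 - (3)·-0.063) / (7) = 0.109
  x2 = (4 - (-3)·0.109 - (-1)·-0.063) / (7) = 0.609
  x3 = (0 - (4)·0.109 - (1)·0.609) / (9) = -0.116
Iteration 3:
  x1 = (0 - (-1)·0.609 - (3)·-0.116) / (7) = 0.137
  x2 = (4 - (-3)·0.137 - (-1)·-0.116) / (7) = 0.614
  x3 = (0 - (4)·0.137 - (1)·0.614) / (9) = -0.129
Change: (0.028, 0.005, -0.013) → max |·| = 0.028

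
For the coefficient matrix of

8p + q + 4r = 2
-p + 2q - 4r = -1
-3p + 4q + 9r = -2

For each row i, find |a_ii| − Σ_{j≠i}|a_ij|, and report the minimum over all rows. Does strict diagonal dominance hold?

-3

row 1: |8| − (1+4) = 3
row 2: |2| − (1+4) = -3
row 3: |9| − (3+4) = 2
minimum over rows = -3 → not strictly diagonally dominant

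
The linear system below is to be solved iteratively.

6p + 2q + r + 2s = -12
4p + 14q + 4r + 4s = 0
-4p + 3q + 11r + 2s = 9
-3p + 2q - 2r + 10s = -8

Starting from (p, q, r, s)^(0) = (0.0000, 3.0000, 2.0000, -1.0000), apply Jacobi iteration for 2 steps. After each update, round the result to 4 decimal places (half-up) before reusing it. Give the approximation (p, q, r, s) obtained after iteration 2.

(-1.6017, 1.0909, -0.0130, -1.6065)

Iteration 1:
  p = (-12 - (2)·3.0000 - (1)·2.0000 - (2)·-1.0000) / (6) = -3.0000
  q = (0 - (4)·0.0000 - (4)·2.0000 - (4)·-1.0000) / (14) = -0.2857
  r = (9 - (-4)·0.0000 - (3)·3.0000 - (2)·-1.0000) / (11) = 0.1818
  s = (-8 - (-3)·0.0000 - (2)·3.0000 - (-2)·2.0000) / (10) = -1.0000
Iteration 2:
  p = (-12 - (2)·-0.2857 - (1)·0.1818 - (2)·-1.0000) / (6) = -1.6017
  q = (0 - (4)·-3.0000 - (4)·0.1818 - (4)·-1.0000) / (14) = 1.0909
  r = (9 - (-4)·-3.0000 - (3)·-0.2857 - (2)·-1.0000) / (11) = -0.0130
  s = (-8 - (-3)·-3.0000 - (2)·-0.2857 - (-2)·0.1818) / (10) = -1.6065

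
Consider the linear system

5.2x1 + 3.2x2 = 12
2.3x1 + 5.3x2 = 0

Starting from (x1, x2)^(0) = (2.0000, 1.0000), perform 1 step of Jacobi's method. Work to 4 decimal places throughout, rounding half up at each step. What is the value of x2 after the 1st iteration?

-0.8679

Iteration 1:
  x1 = (12 - (3.2)·1.0000) / (5.2) = 1.6923
  x2 = (0 - (2.3)·2.0000) / (5.3) = -0.8679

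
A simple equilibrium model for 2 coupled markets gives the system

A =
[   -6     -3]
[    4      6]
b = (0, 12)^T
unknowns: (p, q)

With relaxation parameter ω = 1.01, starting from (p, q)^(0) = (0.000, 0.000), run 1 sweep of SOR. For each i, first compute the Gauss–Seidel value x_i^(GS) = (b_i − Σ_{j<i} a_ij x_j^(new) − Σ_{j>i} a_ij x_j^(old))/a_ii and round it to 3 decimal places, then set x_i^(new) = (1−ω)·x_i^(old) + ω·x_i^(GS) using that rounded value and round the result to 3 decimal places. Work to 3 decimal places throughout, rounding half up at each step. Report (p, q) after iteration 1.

(0.000, 2.020)

Iteration 1:
  p: GS value = (0 - (-3)·0.000) / (-6) = 0.000;  p ← (1−ω)·0.000 + ω·0.000 = 0.000
  q: GS value = (12 - (4)·0.000) / (6) = 2.000;  q ← (1−ω)·0.000 + ω·2.000 = 2.020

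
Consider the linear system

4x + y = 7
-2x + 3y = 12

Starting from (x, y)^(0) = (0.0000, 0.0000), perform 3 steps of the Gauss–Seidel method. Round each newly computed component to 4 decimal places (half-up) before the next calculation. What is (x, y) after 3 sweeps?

(0.6736, 4.4491)

Iteration 1:
  x = (7 - (1)·0.0000) / (4) = 1.7500
  y = (12 - (-2)·1.7500) / (3) = 5.1667
Iteration 2:
  x = (7 - (1)·5.1667) / (4) = 0.4583
  y = (12 - (-2)·0.4583) / (3) = 4.3055
Iteration 3:
  x = (7 - (1)·4.3055) / (4) = 0.6736
  y = (12 - (-2)·0.6736) / (3) = 4.4491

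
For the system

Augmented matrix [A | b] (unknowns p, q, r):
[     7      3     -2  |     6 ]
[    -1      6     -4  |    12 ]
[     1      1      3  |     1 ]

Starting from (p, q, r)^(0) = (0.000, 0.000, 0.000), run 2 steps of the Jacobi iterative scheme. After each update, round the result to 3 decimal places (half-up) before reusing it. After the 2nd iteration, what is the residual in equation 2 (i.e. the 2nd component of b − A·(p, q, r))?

Iteration 1:
  p = (6 - (3)·0.000 - (-2)·0.000) / (7) = 0.857
  q = (12 - (-1)·0.000 - (-4)·0.000) / (6) = 2.000
  r = (1 - (1)·0.000 - (1)·0.000) / (3) = 0.333
Iteration 2:
  p = (6 - (3)·2.000 - (-2)·0.333) / (7) = 0.095
  q = (12 - (-1)·0.857 - (-4)·0.333) / (6) = 2.365
  r = (1 - (1)·0.857 - (1)·2.000) / (3) = -0.619
Residual b − A·x = (-2.998, -4.571, 0.397)

-4.571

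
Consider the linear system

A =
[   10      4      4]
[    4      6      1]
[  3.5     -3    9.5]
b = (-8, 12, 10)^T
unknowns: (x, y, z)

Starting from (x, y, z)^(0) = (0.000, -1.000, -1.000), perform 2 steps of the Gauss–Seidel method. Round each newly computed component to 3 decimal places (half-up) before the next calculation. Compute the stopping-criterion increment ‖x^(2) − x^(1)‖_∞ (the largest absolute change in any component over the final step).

Iteration 1:
  x = (-8 - (4)·-1.000 - (4)·-1.000) / (10) = 0.000
  y = (12 - (4)·0.000 - (1)·-1.000) / (6) = 2.167
  z = (10 - (3.5)·0.000 - (-3)·2.167) / (9.5) = 1.737
Iteration 2:
  x = (-8 - (4)·2.167 - (4)·1.737) / (10) = -2.362
  y = (12 - (4)·-2.362 - (1)·1.737) / (6) = 3.285
  z = (10 - (3.5)·-2.362 - (-3)·3.285) / (9.5) = 2.960
Change: (-2.362, 1.118, 1.223) → max |·| = 2.362

2.362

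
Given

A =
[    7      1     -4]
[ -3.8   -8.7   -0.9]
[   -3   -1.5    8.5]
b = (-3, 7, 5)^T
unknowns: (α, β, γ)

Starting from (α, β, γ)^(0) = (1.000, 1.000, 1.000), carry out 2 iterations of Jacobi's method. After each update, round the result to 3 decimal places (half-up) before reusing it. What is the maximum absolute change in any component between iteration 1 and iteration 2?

0.767

Iteration 1:
  α = (-3 - (1)·1.000 - (-4)·1.000) / (7) = 0.000
  β = (7 - (-3.8)·1.000 - (-0.9)·1.000) / (-8.7) = -1.345
  γ = (5 - (-3)·1.000 - (-1.5)·1.000) / (8.5) = 1.118
Iteration 2:
  α = (-3 - (1)·-1.345 - (-4)·1.118) / (7) = 0.402
  β = (7 - (-3.8)·0.000 - (-0.9)·1.118) / (-8.7) = -0.920
  γ = (5 - (-3)·0.000 - (-1.5)·-1.345) / (8.5) = 0.351
Change: (0.402, 0.425, -0.767) → max |·| = 0.767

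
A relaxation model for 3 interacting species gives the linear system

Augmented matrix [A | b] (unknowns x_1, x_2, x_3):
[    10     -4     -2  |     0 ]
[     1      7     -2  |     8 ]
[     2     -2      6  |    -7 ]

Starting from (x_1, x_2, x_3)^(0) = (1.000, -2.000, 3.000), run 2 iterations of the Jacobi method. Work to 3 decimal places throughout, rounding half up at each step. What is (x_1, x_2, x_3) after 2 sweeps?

Iteration 1:
  x_1 = (0 - (-4)·-2.000 - (-2)·3.000) / (10) = -0.200
  x_2 = (8 - (1)·1.000 - (-2)·3.000) / (7) = 1.857
  x_3 = (-7 - (2)·1.000 - (-2)·-2.000) / (6) = -2.167
Iteration 2:
  x_1 = (0 - (-4)·1.857 - (-2)·-2.167) / (10) = 0.309
  x_2 = (8 - (1)·-0.200 - (-2)·-2.167) / (7) = 0.552
  x_3 = (-7 - (2)·-0.200 - (-2)·1.857) / (6) = -0.481

(0.309, 0.552, -0.481)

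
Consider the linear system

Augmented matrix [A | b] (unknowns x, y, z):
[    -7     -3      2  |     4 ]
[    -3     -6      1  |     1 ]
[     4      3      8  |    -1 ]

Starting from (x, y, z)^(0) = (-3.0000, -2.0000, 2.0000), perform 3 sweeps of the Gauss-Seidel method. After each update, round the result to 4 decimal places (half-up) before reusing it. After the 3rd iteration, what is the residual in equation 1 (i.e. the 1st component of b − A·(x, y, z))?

Iteration 1:
  x = (4 - (-3)·-2.0000 - (2)·2.0000) / (-7) = 0.8571
  y = (1 - (-3)·0.8571 - (1)·2.0000) / (-6) = -0.2619
  z = (-1 - (4)·0.8571 - (3)·-0.2619) / (8) = -0.4553
Iteration 2:
  x = (4 - (-3)·-0.2619 - (2)·-0.4553) / (-7) = -0.5893
  y = (1 - (-3)·-0.5893 - (1)·-0.4553) / (-6) = 0.0521
  z = (-1 - (4)·-0.5893 - (3)·0.0521) / (8) = 0.1501
Iteration 3:
  x = (4 - (-3)·0.0521 - (2)·0.1501) / (-7) = -0.5509
  y = (1 - (-3)·-0.5509 - (1)·0.1501) / (-6) = 0.1338
  z = (-1 - (4)·-0.5509 - (3)·0.1338) / (8) = 0.1003
Residual b − A·x = (0.3445, 0.0498, -0.0002)

0.3445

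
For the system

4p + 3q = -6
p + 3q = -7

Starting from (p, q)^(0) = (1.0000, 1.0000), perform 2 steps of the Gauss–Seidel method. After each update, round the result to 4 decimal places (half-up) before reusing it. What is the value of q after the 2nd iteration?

-2.2292

Iteration 1:
  p = (-6 - (3)·1.0000) / (4) = -2.2500
  q = (-7 - (1)·-2.2500) / (3) = -1.5833
Iteration 2:
  p = (-6 - (3)·-1.5833) / (4) = -0.3125
  q = (-7 - (1)·-0.3125) / (3) = -2.2292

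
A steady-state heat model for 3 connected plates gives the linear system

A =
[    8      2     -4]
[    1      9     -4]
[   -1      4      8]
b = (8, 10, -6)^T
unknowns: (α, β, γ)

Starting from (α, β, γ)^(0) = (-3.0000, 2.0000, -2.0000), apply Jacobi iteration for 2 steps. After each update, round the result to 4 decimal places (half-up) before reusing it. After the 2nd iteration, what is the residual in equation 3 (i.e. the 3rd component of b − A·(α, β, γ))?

1.6322

Iteration 1:
  α = (8 - (2)·2.0000 - (-4)·-2.0000) / (8) = -0.5000
  β = (10 - (1)·-3.0000 - (-4)·-2.0000) / (9) = 0.5556
  γ = (-6 - (-1)·-3.0000 - (4)·2.0000) / (8) = -2.1250
Iteration 2:
  α = (8 - (2)·0.5556 - (-4)·-2.1250) / (8) = -0.2014
  β = (10 - (1)·-0.5000 - (-4)·-2.1250) / (9) = 0.2222
  γ = (-6 - (-1)·-0.5000 - (4)·0.5556) / (8) = -1.0903
Residual b − A·x = (4.8056, 3.8404, 1.6322)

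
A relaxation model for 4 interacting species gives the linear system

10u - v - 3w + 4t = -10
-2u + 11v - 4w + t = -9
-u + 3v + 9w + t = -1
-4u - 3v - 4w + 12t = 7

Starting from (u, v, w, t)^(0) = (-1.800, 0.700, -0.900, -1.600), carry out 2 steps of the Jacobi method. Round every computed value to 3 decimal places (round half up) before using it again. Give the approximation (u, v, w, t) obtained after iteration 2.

(-1.186, -1.041, 0.285, -0.057)

Iteration 1:
  u = (-10 - (-1)·0.700 - (-3)·-0.900 - (4)·-1.600) / (10) = -0.560
  v = (-9 - (-2)·-1.800 - (-4)·-0.900 - (1)·-1.600) / (11) = -1.327
  w = (-1 - (-1)·-1.800 - (3)·0.700 - (1)·-1.600) / (9) = -0.367
  t = (7 - (-4)·-1.800 - (-3)·0.700 - (-4)·-0.900) / (12) = -0.142
Iteration 2:
  u = (-10 - (-1)·-1.327 - (-3)·-0.367 - (4)·-0.142) / (10) = -1.186
  v = (-9 - (-2)·-0.560 - (-4)·-0.367 - (1)·-0.142) / (11) = -1.041
  w = (-1 - (-1)·-0.560 - (3)·-1.327 - (1)·-0.142) / (9) = 0.285
  t = (7 - (-4)·-0.560 - (-3)·-1.327 - (-4)·-0.367) / (12) = -0.057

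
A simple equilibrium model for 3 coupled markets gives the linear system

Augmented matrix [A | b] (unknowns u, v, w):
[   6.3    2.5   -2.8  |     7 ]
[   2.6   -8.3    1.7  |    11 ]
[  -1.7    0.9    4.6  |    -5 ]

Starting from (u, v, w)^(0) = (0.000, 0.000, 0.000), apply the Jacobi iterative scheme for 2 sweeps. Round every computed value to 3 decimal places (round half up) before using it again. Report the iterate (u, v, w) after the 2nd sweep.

(1.154, -1.200, -0.417)

Iteration 1:
  u = (7 - (2.5)·0.000 - (-2.8)·0.000) / (6.3) = 1.111
  v = (11 - (2.6)·0.000 - (1.7)·0.000) / (-8.3) = -1.325
  w = (-5 - (-1.7)·0.000 - (0.9)·0.000) / (4.6) = -1.087
Iteration 2:
  u = (7 - (2.5)·-1.325 - (-2.8)·-1.087) / (6.3) = 1.154
  v = (11 - (2.6)·1.111 - (1.7)·-1.087) / (-8.3) = -1.200
  w = (-5 - (-1.7)·1.111 - (0.9)·-1.325) / (4.6) = -0.417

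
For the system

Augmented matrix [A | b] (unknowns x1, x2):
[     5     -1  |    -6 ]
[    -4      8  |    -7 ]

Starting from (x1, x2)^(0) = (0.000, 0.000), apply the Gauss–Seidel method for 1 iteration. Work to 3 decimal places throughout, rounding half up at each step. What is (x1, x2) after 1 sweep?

(-1.200, -1.475)

Iteration 1:
  x1 = (-6 - (-1)·0.000) / (5) = -1.200
  x2 = (-7 - (-4)·-1.200) / (8) = -1.475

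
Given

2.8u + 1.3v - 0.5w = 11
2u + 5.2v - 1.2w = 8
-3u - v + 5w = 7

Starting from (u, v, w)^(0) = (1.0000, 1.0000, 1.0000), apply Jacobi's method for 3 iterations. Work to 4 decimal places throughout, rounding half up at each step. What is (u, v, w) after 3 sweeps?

Iteration 1:
  u = (11 - (1.3)·1.0000 - (-0.5)·1.0000) / (2.8) = 3.6429
  v = (8 - (2)·1.0000 - (-1.2)·1.0000) / (5.2) = 1.3846
  w = (7 - (-3)·1.0000 - (-1)·1.0000) / (5) = 2.2000
Iteration 2:
  u = (11 - (1.3)·1.3846 - (-0.5)·2.2000) / (2.8) = 3.6786
  v = (8 - (2)·3.6429 - (-1.2)·2.2000) / (5.2) = 0.6450
  w = (7 - (-3)·3.6429 - (-1)·1.3846) / (5) = 3.8627
Iteration 3:
  u = (11 - (1.3)·0.6450 - (-0.5)·3.8627) / (2.8) = 4.3189
  v = (8 - (2)·3.6786 - (-1.2)·3.8627) / (5.2) = 1.0150
  w = (7 - (-3)·3.6786 - (-1)·0.6450) / (5) = 3.7362

(4.3189, 1.0150, 3.7362)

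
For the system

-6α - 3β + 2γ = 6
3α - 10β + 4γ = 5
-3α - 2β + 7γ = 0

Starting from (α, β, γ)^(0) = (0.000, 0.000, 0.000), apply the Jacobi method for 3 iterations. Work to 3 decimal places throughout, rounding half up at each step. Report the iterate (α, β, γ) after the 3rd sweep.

(-0.790, -0.953, -0.550)

Iteration 1:
  α = (6 - (-3)·0.000 - (2)·0.000) / (-6) = -1.000
  β = (5 - (3)·0.000 - (4)·0.000) / (-10) = -0.500
  γ = (0 - (-3)·0.000 - (-2)·0.000) / (7) = 0.000
Iteration 2:
  α = (6 - (-3)·-0.500 - (2)·0.000) / (-6) = -0.750
  β = (5 - (3)·-1.000 - (4)·0.000) / (-10) = -0.800
  γ = (0 - (-3)·-1.000 - (-2)·-0.500) / (7) = -0.571
Iteration 3:
  α = (6 - (-3)·-0.800 - (2)·-0.571) / (-6) = -0.790
  β = (5 - (3)·-0.750 - (4)·-0.571) / (-10) = -0.953
  γ = (0 - (-3)·-0.750 - (-2)·-0.800) / (7) = -0.550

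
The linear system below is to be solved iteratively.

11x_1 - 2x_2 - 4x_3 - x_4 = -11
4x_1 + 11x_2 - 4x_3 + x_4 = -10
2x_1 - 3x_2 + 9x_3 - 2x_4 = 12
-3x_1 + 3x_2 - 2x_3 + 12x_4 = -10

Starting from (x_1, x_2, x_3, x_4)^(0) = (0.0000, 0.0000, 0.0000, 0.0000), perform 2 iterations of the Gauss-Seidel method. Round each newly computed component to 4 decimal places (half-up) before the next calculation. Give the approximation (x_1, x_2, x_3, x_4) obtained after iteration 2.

Iteration 1:
  x_1 = (-11 - (-2)·0.0000 - (-4)·0.0000 - (-1)·0.0000) / (11) = -1.0000
  x_2 = (-10 - (4)·-1.0000 - (-4)·0.0000 - (1)·0.0000) / (11) = -0.5455
  x_3 = (12 - (2)·-1.0000 - (-3)·-0.5455 - (-2)·0.0000) / (9) = 1.3737
  x_4 = (-10 - (-3)·-1.0000 - (3)·-0.5455 - (-2)·1.3737) / (12) = -0.7180
Iteration 2:
  x_1 = (-11 - (-2)·-0.5455 - (-4)·1.3737 - (-1)·-0.7180) / (11) = -0.6649
  x_2 = (-10 - (4)·-0.6649 - (-4)·1.3737 - (1)·-0.7180) / (11) = -0.1025
  x_3 = (12 - (2)·-0.6649 - (-3)·-0.1025 - (-2)·-0.7180) / (9) = 1.2874
  x_4 = (-10 - (-3)·-0.6649 - (3)·-0.1025 - (-2)·1.2874) / (12) = -0.7594

(-0.6649, -0.1025, 1.2874, -0.7594)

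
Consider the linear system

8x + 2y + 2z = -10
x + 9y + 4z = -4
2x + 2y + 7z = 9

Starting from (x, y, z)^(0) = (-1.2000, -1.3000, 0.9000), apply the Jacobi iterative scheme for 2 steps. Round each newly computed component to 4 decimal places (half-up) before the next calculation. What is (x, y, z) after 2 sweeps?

(-1.5722, -1.2056, 1.8175)

Iteration 1:
  x = (-10 - (2)·-1.3000 - (2)·0.9000) / (8) = -1.1500
  y = (-4 - (1)·-1.2000 - (4)·0.9000) / (9) = -0.7111
  z = (9 - (2)·-1.2000 - (2)·-1.3000) / (7) = 2.0000
Iteration 2:
  x = (-10 - (2)·-0.7111 - (2)·2.0000) / (8) = -1.5722
  y = (-4 - (1)·-1.1500 - (4)·2.0000) / (9) = -1.2056
  z = (9 - (2)·-1.1500 - (2)·-0.7111) / (7) = 1.8175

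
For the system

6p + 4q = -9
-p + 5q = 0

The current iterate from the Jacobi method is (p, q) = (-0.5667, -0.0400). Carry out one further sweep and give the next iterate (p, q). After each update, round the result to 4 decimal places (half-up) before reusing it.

(-1.4733, -0.1133)

One sweep:
  p = (-9 - (4)·-0.0400) / (6) = -1.4733
  q = (0 - (-1)·-0.5667) / (5) = -0.1133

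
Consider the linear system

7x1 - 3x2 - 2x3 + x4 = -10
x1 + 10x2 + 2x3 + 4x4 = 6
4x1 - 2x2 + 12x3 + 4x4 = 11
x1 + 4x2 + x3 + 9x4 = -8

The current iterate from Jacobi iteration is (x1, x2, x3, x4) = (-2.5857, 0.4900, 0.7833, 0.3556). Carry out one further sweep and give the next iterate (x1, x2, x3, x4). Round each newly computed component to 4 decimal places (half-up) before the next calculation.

(-1.0456, 0.5597, 1.7417, -0.9064)

One sweep:
  x1 = (-10 - (-3)·0.4900 - (-2)·0.7833 - (1)·0.3556) / (7) = -1.0456
  x2 = (6 - (1)·-2.5857 - (2)·0.7833 - (4)·0.3556) / (10) = 0.5597
  x3 = (11 - (4)·-2.5857 - (-2)·0.4900 - (4)·0.3556) / (12) = 1.7417
  x4 = (-8 - (1)·-2.5857 - (4)·0.4900 - (1)·0.7833) / (9) = -0.9064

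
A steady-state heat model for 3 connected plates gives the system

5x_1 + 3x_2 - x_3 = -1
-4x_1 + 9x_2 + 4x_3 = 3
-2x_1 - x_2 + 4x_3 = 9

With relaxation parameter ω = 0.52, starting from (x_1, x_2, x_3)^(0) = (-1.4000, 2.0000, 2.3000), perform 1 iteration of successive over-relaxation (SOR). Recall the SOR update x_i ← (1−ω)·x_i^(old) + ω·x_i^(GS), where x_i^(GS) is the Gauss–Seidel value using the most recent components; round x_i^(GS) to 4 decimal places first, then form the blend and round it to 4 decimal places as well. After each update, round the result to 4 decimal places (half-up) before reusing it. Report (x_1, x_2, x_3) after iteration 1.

Iteration 1:
  x_1: GS value = (-1 - (3)·2.0000 - (-1)·2.3000) / (5) = -0.9400;  x_1 ← (1−ω)·-1.4000 + ω·-0.9400 = -1.1608
  x_2: GS value = (3 - (-4)·-1.1608 - (4)·2.3000) / (9) = -1.2048;  x_2 ← (1−ω)·2.0000 + ω·-1.2048 = 0.3335
  x_3: GS value = (9 - (-2)·-1.1608 - (-1)·0.3335) / (4) = 1.7530;  x_3 ← (1−ω)·2.3000 + ω·1.7530 = 2.0156

(-1.1608, 0.3335, 2.0156)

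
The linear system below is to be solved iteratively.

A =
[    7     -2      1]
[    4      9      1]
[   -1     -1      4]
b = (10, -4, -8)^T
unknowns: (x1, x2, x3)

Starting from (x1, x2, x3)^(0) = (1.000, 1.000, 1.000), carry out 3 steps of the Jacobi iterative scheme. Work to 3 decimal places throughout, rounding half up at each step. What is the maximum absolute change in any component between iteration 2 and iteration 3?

0.135

Iteration 1:
  x1 = (10 - (-2)·1.000 - (1)·1.000) / (7) = 1.571
  x2 = (-4 - (4)·1.000 - (1)·1.000) / (9) = -1.000
  x3 = (-8 - (-1)·1.000 - (-1)·1.000) / (4) = -1.500
Iteration 2:
  x1 = (10 - (-2)·-1.000 - (1)·-1.500) / (7) = 1.357
  x2 = (-4 - (4)·1.571 - (1)·-1.500) / (9) = -0.976
  x3 = (-8 - (-1)·1.571 - (-1)·-1.000) / (4) = -1.857
Iteration 3:
  x1 = (10 - (-2)·-0.976 - (1)·-1.857) / (7) = 1.415
  x2 = (-4 - (4)·1.357 - (1)·-1.857) / (9) = -0.841
  x3 = (-8 - (-1)·1.357 - (-1)·-0.976) / (4) = -1.905
Change: (0.058, 0.135, -0.048) → max |·| = 0.135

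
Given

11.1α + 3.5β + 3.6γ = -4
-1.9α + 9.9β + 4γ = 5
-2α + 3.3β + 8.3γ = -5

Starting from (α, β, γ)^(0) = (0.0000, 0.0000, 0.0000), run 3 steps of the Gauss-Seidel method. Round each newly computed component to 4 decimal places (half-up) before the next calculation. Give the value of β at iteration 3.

Iteration 1:
  α = (-4 - (3.5)·0.0000 - (3.6)·0.0000) / (11.1) = -0.3604
  β = (5 - (-1.9)·-0.3604 - (4)·0.0000) / (9.9) = 0.4359
  γ = (-5 - (-2)·-0.3604 - (3.3)·0.4359) / (8.3) = -0.8626
Iteration 2:
  α = (-4 - (3.5)·0.4359 - (3.6)·-0.8626) / (11.1) = -0.2180
  β = (5 - (-1.9)·-0.2180 - (4)·-0.8626) / (9.9) = 0.8117
  γ = (-5 - (-2)·-0.2180 - (3.3)·0.8117) / (8.3) = -0.9777
Iteration 3:
  α = (-4 - (3.5)·0.8117 - (3.6)·-0.9777) / (11.1) = -0.2992
  β = (5 - (-1.9)·-0.2992 - (4)·-0.9777) / (9.9) = 0.8427
  γ = (-5 - (-2)·-0.2992 - (3.3)·0.8427) / (8.3) = -1.0096

0.8427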